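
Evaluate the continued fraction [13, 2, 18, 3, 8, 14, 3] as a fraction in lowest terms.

Using pₖ = aₖpₖ₋₁ + pₖ₋₂ and qₖ = aₖqₖ₋₁ + qₖ₋₂:
  k=0: a=13, p=13, q=1
  k=1: a=2, p=27, q=2
  k=2: a=18, p=499, q=37
  k=3: a=3, p=1524, q=113
  k=4: a=8, p=12691, q=941
  k=5: a=14, p=179198, q=13287
  k=6: a=3, p=550285, q=40802

550285/40802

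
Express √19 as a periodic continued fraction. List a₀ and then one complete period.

a₀ = ⌊√19⌋ = 4.
With m₀=0, d₀=1 and mₖ₊₁ = dₖaₖ − mₖ, dₖ₊₁ = (n − mₖ₊₁²)/dₖ, aₖ₊₁ = ⌊(a₀+mₖ₊₁)/dₖ₊₁⌋:
  k=1: m=4, d=3, a=2
  k=2: m=2, d=5, a=1
  k=3: m=3, d=2, a=3
  k=4: m=3, d=5, a=1
  k=5: m=2, d=3, a=2
  k=6: m=4, d=1, a=8
d=1 and a=2a₀=8 at k=6, so the next step gives (m, d) = (4, 3) again — its k=1 value — and the period has length 6.

[4; 2, 1, 3, 1, 2, 8]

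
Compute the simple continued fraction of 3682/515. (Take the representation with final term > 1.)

3682 = 7·515 + 77
515 = 6·77 + 53
77 = 1·53 + 24
53 = 2·24 + 5
24 = 4·5 + 4
5 = 1·4 + 1
4 = 4·1 + 0  (stop)
So 3682/515 = [7; 6, 1, 2, 4, 1, 4].

[7; 6, 1, 2, 4, 1, 4]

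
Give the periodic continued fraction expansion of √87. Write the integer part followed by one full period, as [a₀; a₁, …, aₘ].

a₀ = ⌊√87⌋ = 9.
With m₀=0, d₀=1 and mₖ₊₁ = dₖaₖ − mₖ, dₖ₊₁ = (n − mₖ₊₁²)/dₖ, aₖ₊₁ = ⌊(a₀+mₖ₊₁)/dₖ₊₁⌋:
  k=1: m=9, d=6, a=3
  k=2: m=9, d=1, a=18
d=1 and a=2a₀=18 at k=2, so the next step gives (m, d) = (9, 6) again — its k=1 value — and the period has length 2.

[9; 3, 18]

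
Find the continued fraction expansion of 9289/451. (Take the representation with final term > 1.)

[20; 1, 1, 2, 10, 1, 7]

9289 = 20·451 + 269
451 = 1·269 + 182
269 = 1·182 + 87
182 = 2·87 + 8
87 = 10·8 + 7
8 = 1·7 + 1
7 = 7·1 + 0  (stop)
So 9289/451 = [20; 1, 1, 2, 10, 1, 7].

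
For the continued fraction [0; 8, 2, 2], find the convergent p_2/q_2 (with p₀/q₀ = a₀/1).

Using pₖ = aₖpₖ₋₁ + pₖ₋₂, qₖ = aₖqₖ₋₁ + qₖ₋₂ (with p₋₁=1, p₋₂=0, q₋₁=0, q₋₂=1):
  k=0: a=0, p=0, q=1
  k=1: a=8, p=1, q=8
  k=2: a=2, p=2, q=17

2/17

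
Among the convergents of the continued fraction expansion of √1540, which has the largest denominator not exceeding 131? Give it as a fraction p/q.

√1540 = [39; 4, 8, 2, 8, 4, 78, …] (period length 6).
Convergents:
  p_0/q_0 = 39/1
  p_1/q_1 = 157/4
  p_2/q_2 = 1295/33
  p_3/q_3 = 2747/70
  p_4/q_4 = 23271/593
q_3 = 70 ≤ 131 < 593 = q_4, so the answer is 2747/70.

2747/70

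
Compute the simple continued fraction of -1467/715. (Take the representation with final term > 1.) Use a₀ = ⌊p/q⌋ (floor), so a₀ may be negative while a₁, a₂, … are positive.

-1467 = -3*715 + 678
715 = 1*678 + 37
678 = 18*37 + 12
37 = 3*12 + 1
12 = 12*1 + 0  (stop)
So -1467/715 = [-3; 1, 18, 3, 12].

[-3; 1, 18, 3, 12]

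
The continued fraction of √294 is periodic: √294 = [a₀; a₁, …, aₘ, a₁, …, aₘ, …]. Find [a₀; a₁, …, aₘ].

[17; 6, 1, 4, 1, 6, 34]

a₀ = ⌊√294⌋ = 17.
With m₀=0, d₀=1 and mₖ₊₁ = dₖaₖ − mₖ, dₖ₊₁ = (n − mₖ₊₁²)/dₖ, aₖ₊₁ = ⌊(a₀+mₖ₊₁)/dₖ₊₁⌋:
  k=1: m=17, d=5, a=6
  k=2: m=13, d=25, a=1
  k=3: m=12, d=6, a=4
  k=4: m=12, d=25, a=1
  k=5: m=13, d=5, a=6
  k=6: m=17, d=1, a=34
d=1 and a=2a₀=34 at k=6, so the next step gives (m, d) = (17, 5) again — its k=1 value — and the period has length 6.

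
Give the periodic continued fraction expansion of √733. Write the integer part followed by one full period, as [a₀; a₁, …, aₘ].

[27; 13, 1, 1, 13, 54]

a₀ = ⌊√733⌋ = 27.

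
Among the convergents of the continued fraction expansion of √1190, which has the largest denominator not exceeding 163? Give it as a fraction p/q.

√1190 = [34; 2, 68, …] (period length 2).
Convergents:
  p_0/q_0 = 34/1
  p_1/q_1 = 69/2
  p_2/q_2 = 4726/137
  p_3/q_3 = 9521/276
q_2 = 137 ≤ 163 < 276 = q_3, so the answer is 4726/137.

4726/137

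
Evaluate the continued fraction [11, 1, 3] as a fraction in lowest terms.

Using pₖ = aₖpₖ₋₁ + pₖ₋₂ and qₖ = aₖqₖ₋₁ + qₖ₋₂:
  k=0: a=11, p=11, q=1
  k=1: a=1, p=12, q=1
  k=2: a=3, p=47, q=4

47/4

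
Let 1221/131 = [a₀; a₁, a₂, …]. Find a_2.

8

1221 = 9·131 + 42   →  a_0 = 9
131 = 3·42 + 5   →  a_1 = 3
42 = 8·5 + 2   →  a_2 = 8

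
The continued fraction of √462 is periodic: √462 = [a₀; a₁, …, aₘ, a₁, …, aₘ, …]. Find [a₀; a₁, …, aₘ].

[21; 2, 42]

a₀ = ⌊√462⌋ = 21.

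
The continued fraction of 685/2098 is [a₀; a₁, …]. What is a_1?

3

685 = 0·2098 + 685   →  a_0 = 0
2098 = 3·685 + 43   →  a_1 = 3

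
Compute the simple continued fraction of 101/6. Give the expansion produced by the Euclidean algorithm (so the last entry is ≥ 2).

[16; 1, 5]

101 = 16*6 + 5
6 = 1*5 + 1
5 = 5*1 + 0  (stop)
So 101/6 = [16; 1, 5].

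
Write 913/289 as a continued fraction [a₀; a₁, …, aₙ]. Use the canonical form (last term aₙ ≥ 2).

[3; 6, 3, 1, 1, 6]

913 = 3·289 + 46
289 = 6·46 + 13
46 = 3·13 + 7
13 = 1·7 + 6
7 = 1·6 + 1
6 = 6·1 + 0  (stop)
So 913/289 = [3; 6, 3, 1, 1, 6].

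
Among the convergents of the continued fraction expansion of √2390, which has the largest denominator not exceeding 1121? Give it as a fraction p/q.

38719/792

√2390 = [48; 1, 7, 1, 8, 1, 7, 1, 96, …] (period length 8).
Convergents:
  p_0/q_0 = 48/1
  p_1/q_1 = 49/1
  p_2/q_2 = 391/8
  p_3/q_3 = 440/9
  p_4/q_4 = 3911/80
  p_5/q_5 = 4351/89
  p_6/q_6 = 34368/703
  p_7/q_7 = 38719/792
  p_8/q_8 = 3751392/76735
q_7 = 792 ≤ 1121 < 76735 = q_8, so the answer is 38719/792.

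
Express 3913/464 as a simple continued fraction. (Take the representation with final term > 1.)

[8; 2, 3, 4, 7, 2]

3913 = 8*464 + 201
464 = 2*201 + 62
201 = 3*62 + 15
62 = 4*15 + 2
15 = 7*2 + 1
2 = 2*1 + 0  (stop)
So 3913/464 = [8; 2, 3, 4, 7, 2].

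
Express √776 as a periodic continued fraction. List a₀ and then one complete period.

a₀ = ⌊√776⌋ = 27.
With m₀=0, d₀=1 and mₖ₊₁ = dₖaₖ − mₖ, dₖ₊₁ = (n − mₖ₊₁²)/dₖ, aₖ₊₁ = ⌊(a₀+mₖ₊₁)/dₖ₊₁⌋:
  k=1: m=27, d=47, a=1
  k=2: m=20, d=8, a=5
  k=3: m=20, d=47, a=1
  k=4: m=27, d=1, a=54
d=1 and a=2a₀=54 at k=4, so the next step gives (m, d) = (27, 47) again — its k=1 value — and the period has length 4.

[27; 1, 5, 1, 54]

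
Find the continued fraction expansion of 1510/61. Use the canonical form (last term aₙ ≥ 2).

1510 = 24*61 + 46
61 = 1*46 + 15
46 = 3*15 + 1
15 = 15*1 + 0  (stop)
So 1510/61 = [24; 1, 3, 15].

[24; 1, 3, 15]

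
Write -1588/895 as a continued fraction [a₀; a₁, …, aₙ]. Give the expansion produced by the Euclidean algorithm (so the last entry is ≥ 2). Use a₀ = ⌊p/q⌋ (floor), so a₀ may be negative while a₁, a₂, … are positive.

[-2; 4, 2, 3, 9, 3]

-1588 = -2*895 + 202
895 = 4*202 + 87
202 = 2*87 + 28
87 = 3*28 + 3
28 = 9*3 + 1
3 = 3*1 + 0  (stop)
So -1588/895 = [-2; 4, 2, 3, 9, 3].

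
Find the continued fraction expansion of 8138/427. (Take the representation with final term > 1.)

[19; 17, 12, 2]

8138 = 19*427 + 25
427 = 17*25 + 2
25 = 12*2 + 1
2 = 2*1 + 0  (stop)
So 8138/427 = [19; 17, 12, 2].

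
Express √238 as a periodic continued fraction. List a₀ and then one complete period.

a₀ = ⌊√238⌋ = 15.
With m₀=0, d₀=1 and mₖ₊₁ = dₖaₖ − mₖ, dₖ₊₁ = (n − mₖ₊₁²)/dₖ, aₖ₊₁ = ⌊(a₀+mₖ₊₁)/dₖ₊₁⌋:
  k=1: m=15, d=13, a=2
  k=2: m=11, d=9, a=2
  k=3: m=7, d=21, a=1
  k=4: m=14, d=2, a=14
  k=5: m=14, d=21, a=1
  k=6: m=7, d=9, a=2
  k=7: m=11, d=13, a=2
  k=8: m=15, d=1, a=30
d=1 and a=2a₀=30 at k=8, so the next step gives (m, d) = (15, 13) again — its k=1 value — and the period has length 8.

[15; 2, 2, 1, 14, 1, 2, 2, 30]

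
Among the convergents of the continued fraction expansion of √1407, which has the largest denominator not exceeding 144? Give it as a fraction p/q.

3751/100

√1407 = [37; 1, 1, 24, 1, 1, 74, …] (period length 6).
Convergents:
  p_0/q_0 = 37/1
  p_1/q_1 = 38/1
  p_2/q_2 = 75/2
  p_3/q_3 = 1838/49
  p_4/q_4 = 1913/51
  p_5/q_5 = 3751/100
  p_6/q_6 = 279487/7451
q_5 = 100 ≤ 144 < 7451 = q_6, so the answer is 3751/100.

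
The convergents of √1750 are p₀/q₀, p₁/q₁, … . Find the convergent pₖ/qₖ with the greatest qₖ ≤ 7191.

√1750 = [41; 1, 4, 1, 82, …] (period length 4).
Convergents:
  p_0/q_0 = 41/1
  p_1/q_1 = 42/1
  p_2/q_2 = 209/5
  p_3/q_3 = 251/6
  p_4/q_4 = 20791/497
  p_5/q_5 = 21042/503
  p_6/q_6 = 104959/2509
  p_7/q_7 = 126001/3012
  p_8/q_8 = 10437041/249493
q_7 = 3012 ≤ 7191 < 249493 = q_8, so the answer is 126001/3012.

126001/3012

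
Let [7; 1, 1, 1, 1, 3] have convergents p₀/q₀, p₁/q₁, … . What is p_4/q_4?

38/5

Using pₖ = aₖpₖ₋₁ + pₖ₋₂, qₖ = aₖqₖ₋₁ + qₖ₋₂ (with p₋₁=1, p₋₂=0, q₋₁=0, q₋₂=1):
  k=0: a=7, p=7, q=1
  k=1: a=1, p=8, q=1
  k=2: a=1, p=15, q=2
  k=3: a=1, p=23, q=3
  k=4: a=1, p=38, q=5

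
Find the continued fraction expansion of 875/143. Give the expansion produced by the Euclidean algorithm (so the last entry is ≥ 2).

875 = 6·143 + 17
143 = 8·17 + 7
17 = 2·7 + 3
7 = 2·3 + 1
3 = 3·1 + 0  (stop)
So 875/143 = [6; 8, 2, 2, 3].

[6; 8, 2, 2, 3]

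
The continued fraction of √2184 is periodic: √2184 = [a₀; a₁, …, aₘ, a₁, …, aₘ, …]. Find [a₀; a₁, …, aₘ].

[46; 1, 2, 1, 2, 1, 92]

a₀ = ⌊√2184⌋ = 46.
With m₀=0, d₀=1 and mₖ₊₁ = dₖaₖ − mₖ, dₖ₊₁ = (n − mₖ₊₁²)/dₖ, aₖ₊₁ = ⌊(a₀+mₖ₊₁)/dₖ₊₁⌋:
  k=1: m=46, d=68, a=1
  k=2: m=22, d=25, a=2
  k=3: m=28, d=56, a=1
  k=4: m=28, d=25, a=2
  k=5: m=22, d=68, a=1
  k=6: m=46, d=1, a=92
d=1 and a=2a₀=92 at k=6, so the next step gives (m, d) = (46, 68) again — its k=1 value — and the period has length 6.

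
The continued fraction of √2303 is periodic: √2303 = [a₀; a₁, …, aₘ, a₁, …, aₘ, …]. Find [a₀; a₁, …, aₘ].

[47; 1, 94]

a₀ = ⌊√2303⌋ = 47.
With m₀=0, d₀=1 and mₖ₊₁ = dₖaₖ − mₖ, dₖ₊₁ = (n − mₖ₊₁²)/dₖ, aₖ₊₁ = ⌊(a₀+mₖ₊₁)/dₖ₊₁⌋:
  k=1: m=47, d=94, a=1
  k=2: m=47, d=1, a=94
d=1 and a=2a₀=94 at k=2, so the next step gives (m, d) = (47, 94) again — its k=1 value — and the period has length 2.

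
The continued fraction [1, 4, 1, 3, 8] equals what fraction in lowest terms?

Fold from the inside: start with 8/1.
  3 + 1/8 = 25/8
  1 + 8/25 = 33/25
  4 + 25/33 = 157/33
  1 + 33/157 = 190/157

190/157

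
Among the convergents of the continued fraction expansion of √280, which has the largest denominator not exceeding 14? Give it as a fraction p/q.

√280 = [16; 1, 2, 1, 2, 1, 32, …] (period length 6).
Convergents:
  p_0/q_0 = 16/1
  p_1/q_1 = 17/1
  p_2/q_2 = 50/3
  p_3/q_3 = 67/4
  p_4/q_4 = 184/11
  p_5/q_5 = 251/15
q_4 = 11 ≤ 14 < 15 = q_5, so the answer is 184/11.

184/11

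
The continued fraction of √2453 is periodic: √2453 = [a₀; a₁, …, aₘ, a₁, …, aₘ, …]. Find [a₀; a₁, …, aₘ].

a₀ = ⌊√2453⌋ = 49.
With m₀=0, d₀=1 and mₖ₊₁ = dₖaₖ − mₖ, dₖ₊₁ = (n − mₖ₊₁²)/dₖ, aₖ₊₁ = ⌊(a₀+mₖ₊₁)/dₖ₊₁⌋:
  k=1: m=49, d=52, a=1
  k=2: m=3, d=47, a=1
  k=3: m=44, d=11, a=8
  k=4: m=44, d=47, a=1
  k=5: m=3, d=52, a=1
  k=6: m=49, d=1, a=98
d=1 and a=2a₀=98 at k=6, so the next step gives (m, d) = (49, 52) again — its k=1 value — and the period has length 6.

[49; 1, 1, 8, 1, 1, 98]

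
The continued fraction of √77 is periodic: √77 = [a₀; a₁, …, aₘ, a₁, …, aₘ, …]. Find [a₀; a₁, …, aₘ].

a₀ = ⌊√77⌋ = 8.
With m₀=0, d₀=1 and mₖ₊₁ = dₖaₖ − mₖ, dₖ₊₁ = (n − mₖ₊₁²)/dₖ, aₖ₊₁ = ⌊(a₀+mₖ₊₁)/dₖ₊₁⌋:
  k=1: m=8, d=13, a=1
  k=2: m=5, d=4, a=3
  k=3: m=7, d=7, a=2
  k=4: m=7, d=4, a=3
  k=5: m=5, d=13, a=1
  k=6: m=8, d=1, a=16
d=1 and a=2a₀=16 at k=6, so the next step gives (m, d) = (8, 13) again — its k=1 value — and the period has length 6.

[8; 1, 3, 2, 3, 1, 16]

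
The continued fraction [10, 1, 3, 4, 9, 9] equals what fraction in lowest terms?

Using pₖ = aₖpₖ₋₁ + pₖ₋₂ and qₖ = aₖqₖ₋₁ + qₖ₋₂:
  k=0: a=10, p=10, q=1
  k=1: a=1, p=11, q=1
  k=2: a=3, p=43, q=4
  k=3: a=4, p=183, q=17
  k=4: a=9, p=1690, q=157
  k=5: a=9, p=15393, q=1430

15393/1430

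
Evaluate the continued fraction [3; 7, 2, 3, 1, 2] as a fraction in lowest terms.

Fold from the inside: start with 2/1.
  1 + 1/2 = 3/2
  3 + 2/3 = 11/3
  2 + 3/11 = 25/11
  7 + 11/25 = 186/25
  3 + 25/186 = 583/186

583/186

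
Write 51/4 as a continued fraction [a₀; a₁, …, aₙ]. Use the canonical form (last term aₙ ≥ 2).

[12; 1, 3]

51 = 12·4 + 3
4 = 1·3 + 1
3 = 3·1 + 0  (stop)
So 51/4 = [12; 1, 3].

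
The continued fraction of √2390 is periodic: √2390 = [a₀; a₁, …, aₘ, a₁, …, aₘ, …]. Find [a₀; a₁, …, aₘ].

a₀ = ⌊√2390⌋ = 48.
With m₀=0, d₀=1 and mₖ₊₁ = dₖaₖ − mₖ, dₖ₊₁ = (n − mₖ₊₁²)/dₖ, aₖ₊₁ = ⌊(a₀+mₖ₊₁)/dₖ₊₁⌋:
  k=1: m=48, d=86, a=1
  k=2: m=38, d=11, a=7
  k=3: m=39, d=79, a=1
  k=4: m=40, d=10, a=8
  k=5: m=40, d=79, a=1
  k=6: m=39, d=11, a=7
  k=7: m=38, d=86, a=1
  k=8: m=48, d=1, a=96
d=1 and a=2a₀=96 at k=8, so the next step gives (m, d) = (48, 86) again — its k=1 value — and the period has length 8.

[48; 1, 7, 1, 8, 1, 7, 1, 96]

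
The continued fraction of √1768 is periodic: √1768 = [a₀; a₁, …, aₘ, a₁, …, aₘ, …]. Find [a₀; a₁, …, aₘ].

[42; 21, 84]

a₀ = ⌊√1768⌋ = 42.
With m₀=0, d₀=1 and mₖ₊₁ = dₖaₖ − mₖ, dₖ₊₁ = (n − mₖ₊₁²)/dₖ, aₖ₊₁ = ⌊(a₀+mₖ₊₁)/dₖ₊₁⌋:
  k=1: m=42, d=4, a=21
  k=2: m=42, d=1, a=84
d=1 and a=2a₀=84 at k=2, so the next step gives (m, d) = (42, 4) again — its k=1 value — and the period has length 2.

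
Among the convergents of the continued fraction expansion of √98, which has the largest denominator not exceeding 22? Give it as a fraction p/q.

√98 = [9; 1, 8, 1, 18, …] (period length 4).
Convergents:
  p_0/q_0 = 9/1
  p_1/q_1 = 10/1
  p_2/q_2 = 89/9
  p_3/q_3 = 99/10
  p_4/q_4 = 1871/189
q_3 = 10 ≤ 22 < 189 = q_4, so the answer is 99/10.

99/10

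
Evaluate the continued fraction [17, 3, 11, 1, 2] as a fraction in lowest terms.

1871/108

Using pₖ = aₖpₖ₋₁ + pₖ₋₂ and qₖ = aₖqₖ₋₁ + qₖ₋₂:
  k=0: a=17, p=17, q=1
  k=1: a=3, p=52, q=3
  k=2: a=11, p=589, q=34
  k=3: a=1, p=641, q=37
  k=4: a=2, p=1871, q=108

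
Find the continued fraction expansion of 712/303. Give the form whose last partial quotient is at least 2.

[2; 2, 1, 6, 15]

712 = 2*303 + 106
303 = 2*106 + 91
106 = 1*91 + 15
91 = 6*15 + 1
15 = 15*1 + 0  (stop)
So 712/303 = [2; 2, 1, 6, 15].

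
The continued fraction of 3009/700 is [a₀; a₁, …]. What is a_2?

3009 = 4·700 + 209   →  a_0 = 4
700 = 3·209 + 73   →  a_1 = 3
209 = 2·73 + 63   →  a_2 = 2

2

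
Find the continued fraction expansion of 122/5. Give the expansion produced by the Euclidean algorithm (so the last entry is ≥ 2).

122 = 24*5 + 2
5 = 2*2 + 1
2 = 2*1 + 0  (stop)
So 122/5 = [24; 2, 2].

[24; 2, 2]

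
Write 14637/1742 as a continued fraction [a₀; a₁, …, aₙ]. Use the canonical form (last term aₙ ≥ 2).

14637 = 8·1742 + 701
1742 = 2·701 + 340
701 = 2·340 + 21
340 = 16·21 + 4
21 = 5·4 + 1
4 = 4·1 + 0  (stop)
So 14637/1742 = [8; 2, 2, 16, 5, 4].

[8; 2, 2, 16, 5, 4]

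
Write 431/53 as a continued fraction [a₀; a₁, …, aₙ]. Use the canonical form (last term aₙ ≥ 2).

[8; 7, 1, 1, 3]

431 = 8·53 + 7
53 = 7·7 + 4
7 = 1·4 + 3
4 = 1·3 + 1
3 = 3·1 + 0  (stop)
So 431/53 = [8; 7, 1, 1, 3].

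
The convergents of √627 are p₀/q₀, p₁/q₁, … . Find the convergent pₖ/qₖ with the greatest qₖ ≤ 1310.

31325/1251

√627 = [25; 25, 50, …] (period length 2).
Convergents:
  p_0/q_0 = 25/1
  p_1/q_1 = 626/25
  p_2/q_2 = 31325/1251
  p_3/q_3 = 783751/31300
q_2 = 1251 ≤ 1310 < 31300 = q_3, so the answer is 31325/1251.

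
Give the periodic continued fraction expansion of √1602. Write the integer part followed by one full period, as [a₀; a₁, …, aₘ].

[40; 40, 80]

a₀ = ⌊√1602⌋ = 40.
With m₀=0, d₀=1 and mₖ₊₁ = dₖaₖ − mₖ, dₖ₊₁ = (n − mₖ₊₁²)/dₖ, aₖ₊₁ = ⌊(a₀+mₖ₊₁)/dₖ₊₁⌋:
  k=1: m=40, d=2, a=40
  k=2: m=40, d=1, a=80
d=1 and a=2a₀=80 at k=2, so the next step gives (m, d) = (40, 2) again — its k=1 value — and the period has length 2.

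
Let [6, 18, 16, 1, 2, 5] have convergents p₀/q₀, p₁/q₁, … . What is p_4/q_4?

Using pₖ = aₖpₖ₋₁ + pₖ₋₂, qₖ = aₖqₖ₋₁ + qₖ₋₂ (with p₋₁=1, p₋₂=0, q₋₁=0, q₋₂=1):
  k=0: a=6, p=6, q=1
  k=1: a=18, p=109, q=18
  k=2: a=16, p=1750, q=289
  k=3: a=1, p=1859, q=307
  k=4: a=2, p=5468, q=903

5468/903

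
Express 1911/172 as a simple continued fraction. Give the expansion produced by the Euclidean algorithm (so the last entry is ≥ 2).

1911 = 11·172 + 19
172 = 9·19 + 1
19 = 19·1 + 0  (stop)
So 1911/172 = [11; 9, 19].

[11; 9, 19]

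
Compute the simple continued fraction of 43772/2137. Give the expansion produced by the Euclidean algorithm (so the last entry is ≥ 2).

43772 = 20*2137 + 1032
2137 = 2*1032 + 73
1032 = 14*73 + 10
73 = 7*10 + 3
10 = 3*3 + 1
3 = 3*1 + 0  (stop)
So 43772/2137 = [20; 2, 14, 7, 3, 3].

[20; 2, 14, 7, 3, 3]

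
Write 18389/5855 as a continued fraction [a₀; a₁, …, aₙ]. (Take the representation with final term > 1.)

[3; 7, 9, 2, 8, 5]

18389 = 3·5855 + 824
5855 = 7·824 + 87
824 = 9·87 + 41
87 = 2·41 + 5
41 = 8·5 + 1
5 = 5·1 + 0  (stop)
So 18389/5855 = [3; 7, 9, 2, 8, 5].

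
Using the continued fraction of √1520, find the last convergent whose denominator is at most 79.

√1520 = [38; 1, 76, …] (period length 2).
Convergents:
  p_0/q_0 = 38/1
  p_1/q_1 = 39/1
  p_2/q_2 = 3002/77
  p_3/q_3 = 3041/78
  p_4/q_4 = 234118/6005
q_3 = 78 ≤ 79 < 6005 = q_4, so the answer is 3041/78.

3041/78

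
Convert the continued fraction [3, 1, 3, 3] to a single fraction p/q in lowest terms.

49/13

Using pₖ = aₖpₖ₋₁ + pₖ₋₂ and qₖ = aₖqₖ₋₁ + qₖ₋₂:
  k=0: a=3, p=3, q=1
  k=1: a=1, p=4, q=1
  k=2: a=3, p=15, q=4
  k=3: a=3, p=49, q=13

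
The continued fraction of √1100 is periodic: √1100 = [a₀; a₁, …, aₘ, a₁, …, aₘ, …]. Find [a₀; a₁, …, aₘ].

[33; 6, 66]

a₀ = ⌊√1100⌋ = 33.
With m₀=0, d₀=1 and mₖ₊₁ = dₖaₖ − mₖ, dₖ₊₁ = (n − mₖ₊₁²)/dₖ, aₖ₊₁ = ⌊(a₀+mₖ₊₁)/dₖ₊₁⌋:
  k=1: m=33, d=11, a=6
  k=2: m=33, d=1, a=66
d=1 and a=2a₀=66 at k=2, so the next step gives (m, d) = (33, 11) again — its k=1 value — and the period has length 2.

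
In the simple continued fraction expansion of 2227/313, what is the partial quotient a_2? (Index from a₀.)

1

2227 = 7·313 + 36   →  a_0 = 7
313 = 8·36 + 25   →  a_1 = 8
36 = 1·25 + 11   →  a_2 = 1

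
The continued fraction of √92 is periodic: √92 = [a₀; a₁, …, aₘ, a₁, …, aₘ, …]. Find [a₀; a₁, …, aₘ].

a₀ = ⌊√92⌋ = 9.

[9; 1, 1, 2, 4, 2, 1, 1, 18]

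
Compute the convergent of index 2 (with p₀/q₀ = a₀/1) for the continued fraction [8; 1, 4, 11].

Using pₖ = aₖpₖ₋₁ + pₖ₋₂, qₖ = aₖqₖ₋₁ + qₖ₋₂ (with p₋₁=1, p₋₂=0, q₋₁=0, q₋₂=1):
  k=0: a=8, p=8, q=1
  k=1: a=1, p=9, q=1
  k=2: a=4, p=44, q=5

44/5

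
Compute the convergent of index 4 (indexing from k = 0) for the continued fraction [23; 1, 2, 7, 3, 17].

Using pₖ = aₖpₖ₋₁ + pₖ₋₂, qₖ = aₖqₖ₋₁ + qₖ₋₂ (with p₋₁=1, p₋₂=0, q₋₁=0, q₋₂=1):
  k=0: a=23, p=23, q=1
  k=1: a=1, p=24, q=1
  k=2: a=2, p=71, q=3
  k=3: a=7, p=521, q=22
  k=4: a=3, p=1634, q=69

1634/69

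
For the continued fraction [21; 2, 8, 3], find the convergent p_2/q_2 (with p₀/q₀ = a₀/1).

365/17

Using pₖ = aₖpₖ₋₁ + pₖ₋₂, qₖ = aₖqₖ₋₁ + qₖ₋₂ (with p₋₁=1, p₋₂=0, q₋₁=0, q₋₂=1):
  k=0: a=21, p=21, q=1
  k=1: a=2, p=43, q=2
  k=2: a=8, p=365, q=17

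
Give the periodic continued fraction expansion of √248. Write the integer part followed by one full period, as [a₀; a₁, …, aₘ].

a₀ = ⌊√248⌋ = 15.
With m₀=0, d₀=1 and mₖ₊₁ = dₖaₖ − mₖ, dₖ₊₁ = (n − mₖ₊₁²)/dₖ, aₖ₊₁ = ⌊(a₀+mₖ₊₁)/dₖ₊₁⌋:
  k=1: m=15, d=23, a=1
  k=2: m=8, d=8, a=2
  k=3: m=8, d=23, a=1
  k=4: m=15, d=1, a=30
d=1 and a=2a₀=30 at k=4, so the next step gives (m, d) = (15, 23) again — its k=1 value — and the period has length 4.

[15; 1, 2, 1, 30]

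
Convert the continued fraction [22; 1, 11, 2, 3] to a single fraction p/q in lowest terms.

Fold from the inside: start with 3/1.
  2 + 1/3 = 7/3
  11 + 3/7 = 80/7
  1 + 7/80 = 87/80
  22 + 80/87 = 1994/87

1994/87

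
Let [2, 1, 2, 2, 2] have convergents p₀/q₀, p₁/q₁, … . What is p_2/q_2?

8/3

Using pₖ = aₖpₖ₋₁ + pₖ₋₂, qₖ = aₖqₖ₋₁ + qₖ₋₂ (with p₋₁=1, p₋₂=0, q₋₁=0, q₋₂=1):
  k=0: a=2, p=2, q=1
  k=1: a=1, p=3, q=1
  k=2: a=2, p=8, q=3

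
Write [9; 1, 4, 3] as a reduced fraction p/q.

Fold from the inside: start with 3/1.
  4 + 1/3 = 13/3
  1 + 3/13 = 16/13
  9 + 13/16 = 157/16

157/16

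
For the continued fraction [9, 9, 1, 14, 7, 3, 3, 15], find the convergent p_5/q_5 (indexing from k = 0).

30105/3308

Using pₖ = aₖpₖ₋₁ + pₖ₋₂, qₖ = aₖqₖ₋₁ + qₖ₋₂ (with p₋₁=1, p₋₂=0, q₋₁=0, q₋₂=1):
  k=0: a=9, p=9, q=1
  k=1: a=9, p=82, q=9
  k=2: a=1, p=91, q=10
  k=3: a=14, p=1356, q=149
  k=4: a=7, p=9583, q=1053
  k=5: a=3, p=30105, q=3308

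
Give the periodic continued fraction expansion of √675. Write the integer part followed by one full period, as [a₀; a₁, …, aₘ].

a₀ = ⌊√675⌋ = 25.
With m₀=0, d₀=1 and mₖ₊₁ = dₖaₖ − mₖ, dₖ₊₁ = (n − mₖ₊₁²)/dₖ, aₖ₊₁ = ⌊(a₀+mₖ₊₁)/dₖ₊₁⌋:
  k=1: m=25, d=50, a=1
  k=2: m=25, d=1, a=50
d=1 and a=2a₀=50 at k=2, so the next step gives (m, d) = (25, 50) again — its k=1 value — and the period has length 2.

[25; 1, 50]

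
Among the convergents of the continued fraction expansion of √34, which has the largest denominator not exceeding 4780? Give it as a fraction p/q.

26525/4549

√34 = [5; 1, 4, 1, 10, …] (period length 4).
Convergents:
  p_0/q_0 = 5/1
  p_1/q_1 = 6/1
  p_2/q_2 = 29/5
  p_3/q_3 = 35/6
  p_4/q_4 = 379/65
  p_5/q_5 = 414/71
  p_6/q_6 = 2035/349
  p_7/q_7 = 2449/420
  p_8/q_8 = 26525/4549
  p_9/q_9 = 28974/4969
q_8 = 4549 ≤ 4780 < 4969 = q_9, so the answer is 26525/4549.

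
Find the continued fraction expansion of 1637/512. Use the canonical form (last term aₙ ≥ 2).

1637 = 3×512 + 101
512 = 5×101 + 7
101 = 14×7 + 3
7 = 2×3 + 1
3 = 3×1 + 0  (stop)
So 1637/512 = [3; 5, 14, 2, 3].

[3; 5, 14, 2, 3]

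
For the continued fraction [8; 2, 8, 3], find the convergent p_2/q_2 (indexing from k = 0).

Using pₖ = aₖpₖ₋₁ + pₖ₋₂, qₖ = aₖqₖ₋₁ + qₖ₋₂ (with p₋₁=1, p₋₂=0, q₋₁=0, q₋₂=1):
  k=0: a=8, p=8, q=1
  k=1: a=2, p=17, q=2
  k=2: a=8, p=144, q=17

144/17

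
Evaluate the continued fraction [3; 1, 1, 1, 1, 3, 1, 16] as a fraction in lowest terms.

1393/386

Fold from the inside: start with 16/1.
  1 + 1/16 = 17/16
  3 + 16/17 = 67/17
  1 + 17/67 = 84/67
  1 + 67/84 = 151/84
  1 + 84/151 = 235/151
  1 + 151/235 = 386/235
  3 + 235/386 = 1393/386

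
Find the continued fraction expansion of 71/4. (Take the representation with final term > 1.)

71 = 17×4 + 3
4 = 1×3 + 1
3 = 3×1 + 0  (stop)
So 71/4 = [17; 1, 3].

[17; 1, 3]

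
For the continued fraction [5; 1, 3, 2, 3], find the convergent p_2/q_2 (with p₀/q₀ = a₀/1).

23/4

Using pₖ = aₖpₖ₋₁ + pₖ₋₂, qₖ = aₖqₖ₋₁ + qₖ₋₂ (with p₋₁=1, p₋₂=0, q₋₁=0, q₋₂=1):
  k=0: a=5, p=5, q=1
  k=1: a=1, p=6, q=1
  k=2: a=3, p=23, q=4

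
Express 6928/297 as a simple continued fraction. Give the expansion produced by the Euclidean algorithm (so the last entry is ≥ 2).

6928 = 23·297 + 97
297 = 3·97 + 6
97 = 16·6 + 1
6 = 6·1 + 0  (stop)
So 6928/297 = [23; 3, 16, 6].

[23; 3, 16, 6]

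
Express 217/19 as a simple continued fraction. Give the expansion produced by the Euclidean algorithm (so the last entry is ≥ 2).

[11; 2, 2, 1, 2]

217 = 11·19 + 8
19 = 2·8 + 3
8 = 2·3 + 2
3 = 1·2 + 1
2 = 2·1 + 0  (stop)
So 217/19 = [11; 2, 2, 1, 2].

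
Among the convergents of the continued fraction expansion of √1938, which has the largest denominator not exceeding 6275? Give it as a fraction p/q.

170500/3873

√1938 = [44; 44, 88, …] (period length 2).
Convergents:
  p_0/q_0 = 44/1
  p_1/q_1 = 1937/44
  p_2/q_2 = 170500/3873
  p_3/q_3 = 7503937/170456
q_2 = 3873 ≤ 6275 < 170456 = q_3, so the answer is 170500/3873.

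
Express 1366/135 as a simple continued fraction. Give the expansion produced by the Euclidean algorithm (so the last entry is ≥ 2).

1366 = 10*135 + 16
135 = 8*16 + 7
16 = 2*7 + 2
7 = 3*2 + 1
2 = 2*1 + 0  (stop)
So 1366/135 = [10; 8, 2, 3, 2].

[10; 8, 2, 3, 2]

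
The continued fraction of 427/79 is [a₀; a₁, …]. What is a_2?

2

427 = 5·79 + 32   →  a_0 = 5
79 = 2·32 + 15   →  a_1 = 2
32 = 2·15 + 2   →  a_2 = 2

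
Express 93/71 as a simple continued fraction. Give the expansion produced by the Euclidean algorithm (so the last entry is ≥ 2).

[1; 3, 4, 2, 2]

93 = 1*71 + 22
71 = 3*22 + 5
22 = 4*5 + 2
5 = 2*2 + 1
2 = 2*1 + 0  (stop)
So 93/71 = [1; 3, 4, 2, 2].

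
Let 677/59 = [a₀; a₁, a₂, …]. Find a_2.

677 = 11·59 + 28   →  a_0 = 11
59 = 2·28 + 3   →  a_1 = 2
28 = 9·3 + 1   →  a_2 = 9

9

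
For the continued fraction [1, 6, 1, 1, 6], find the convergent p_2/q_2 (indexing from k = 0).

Using pₖ = aₖpₖ₋₁ + pₖ₋₂, qₖ = aₖqₖ₋₁ + qₖ₋₂ (with p₋₁=1, p₋₂=0, q₋₁=0, q₋₂=1):
  k=0: a=1, p=1, q=1
  k=1: a=6, p=7, q=6
  k=2: a=1, p=8, q=7

8/7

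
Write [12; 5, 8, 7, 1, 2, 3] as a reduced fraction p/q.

39110/3207

Using pₖ = aₖpₖ₋₁ + pₖ₋₂ and qₖ = aₖqₖ₋₁ + qₖ₋₂:
  k=0: a=12, p=12, q=1
  k=1: a=5, p=61, q=5
  k=2: a=8, p=500, q=41
  k=3: a=7, p=3561, q=292
  k=4: a=1, p=4061, q=333
  k=5: a=2, p=11683, q=958
  k=6: a=3, p=39110, q=3207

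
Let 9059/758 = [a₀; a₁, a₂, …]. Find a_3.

9059 = 11·758 + 721   →  a_0 = 11
758 = 1·721 + 37   →  a_1 = 1
721 = 19·37 + 18   →  a_2 = 19
37 = 2·18 + 1   →  a_3 = 2

2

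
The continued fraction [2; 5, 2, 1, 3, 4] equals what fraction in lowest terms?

551/252

Using pₖ = aₖpₖ₋₁ + pₖ₋₂ and qₖ = aₖqₖ₋₁ + qₖ₋₂:
  k=0: a=2, p=2, q=1
  k=1: a=5, p=11, q=5
  k=2: a=2, p=24, q=11
  k=3: a=1, p=35, q=16
  k=4: a=3, p=129, q=59
  k=5: a=4, p=551, q=252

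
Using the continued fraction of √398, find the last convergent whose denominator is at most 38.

399/20

√398 = [19; 1, 18, 1, 38, …] (period length 4).
Convergents:
  p_0/q_0 = 19/1
  p_1/q_1 = 20/1
  p_2/q_2 = 379/19
  p_3/q_3 = 399/20
  p_4/q_4 = 15541/779
q_3 = 20 ≤ 38 < 779 = q_4, so the answer is 399/20.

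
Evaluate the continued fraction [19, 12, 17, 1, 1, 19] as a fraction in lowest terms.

157148/8235

Fold from the inside: start with 19/1.
  1 + 1/19 = 20/19
  1 + 19/20 = 39/20
  17 + 20/39 = 683/39
  12 + 39/683 = 8235/683
  19 + 683/8235 = 157148/8235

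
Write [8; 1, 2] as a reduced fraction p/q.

Using pₖ = aₖpₖ₋₁ + pₖ₋₂ and qₖ = aₖqₖ₋₁ + qₖ₋₂:
  k=0: a=8, p=8, q=1
  k=1: a=1, p=9, q=1
  k=2: a=2, p=26, q=3

26/3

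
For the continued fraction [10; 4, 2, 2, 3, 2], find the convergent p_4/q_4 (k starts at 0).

767/75

Using pₖ = aₖpₖ₋₁ + pₖ₋₂, qₖ = aₖqₖ₋₁ + qₖ₋₂ (with p₋₁=1, p₋₂=0, q₋₁=0, q₋₂=1):
  k=0: a=10, p=10, q=1
  k=1: a=4, p=41, q=4
  k=2: a=2, p=92, q=9
  k=3: a=2, p=225, q=22
  k=4: a=3, p=767, q=75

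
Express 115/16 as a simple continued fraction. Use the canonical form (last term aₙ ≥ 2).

[7; 5, 3]

115 = 7*16 + 3
16 = 5*3 + 1
3 = 3*1 + 0  (stop)
So 115/16 = [7; 5, 3].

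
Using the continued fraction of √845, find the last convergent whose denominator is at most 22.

436/15

√845 = [29; 14, 1, 1, 14, 58, …] (period length 5).
Convergents:
  p_0/q_0 = 29/1
  p_1/q_1 = 407/14
  p_2/q_2 = 436/15
  p_3/q_3 = 843/29
q_2 = 15 ≤ 22 < 29 = q_3, so the answer is 436/15.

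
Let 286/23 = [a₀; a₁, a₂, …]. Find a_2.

286 = 12·23 + 10   →  a_0 = 12
23 = 2·10 + 3   →  a_1 = 2
10 = 3·3 + 1   →  a_2 = 3

3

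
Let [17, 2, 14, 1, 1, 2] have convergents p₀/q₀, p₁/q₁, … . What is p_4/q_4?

1049/60

Using pₖ = aₖpₖ₋₁ + pₖ₋₂, qₖ = aₖqₖ₋₁ + qₖ₋₂ (with p₋₁=1, p₋₂=0, q₋₁=0, q₋₂=1):
  k=0: a=17, p=17, q=1
  k=1: a=2, p=35, q=2
  k=2: a=14, p=507, q=29
  k=3: a=1, p=542, q=31
  k=4: a=1, p=1049, q=60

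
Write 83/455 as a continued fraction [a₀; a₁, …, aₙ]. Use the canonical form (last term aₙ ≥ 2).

83 = 0×455 + 83
455 = 5×83 + 40
83 = 2×40 + 3
40 = 13×3 + 1
3 = 3×1 + 0  (stop)
So 83/455 = [0; 5, 2, 13, 3].

[0; 5, 2, 13, 3]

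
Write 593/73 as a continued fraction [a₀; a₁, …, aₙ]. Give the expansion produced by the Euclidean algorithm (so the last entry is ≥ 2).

593 = 8*73 + 9
73 = 8*9 + 1
9 = 9*1 + 0  (stop)
So 593/73 = [8; 8, 9].

[8; 8, 9]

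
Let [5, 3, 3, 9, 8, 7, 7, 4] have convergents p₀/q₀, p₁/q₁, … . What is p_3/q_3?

Using pₖ = aₖpₖ₋₁ + pₖ₋₂, qₖ = aₖqₖ₋₁ + qₖ₋₂ (with p₋₁=1, p₋₂=0, q₋₁=0, q₋₂=1):
  k=0: a=5, p=5, q=1
  k=1: a=3, p=16, q=3
  k=2: a=3, p=53, q=10
  k=3: a=9, p=493, q=93

493/93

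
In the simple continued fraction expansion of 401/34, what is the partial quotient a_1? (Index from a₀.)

1

401 = 11·34 + 27   →  a_0 = 11
34 = 1·27 + 7   →  a_1 = 1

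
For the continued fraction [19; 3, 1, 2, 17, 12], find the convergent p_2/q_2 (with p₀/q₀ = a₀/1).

77/4

Using pₖ = aₖpₖ₋₁ + pₖ₋₂, qₖ = aₖqₖ₋₁ + qₖ₋₂ (with p₋₁=1, p₋₂=0, q₋₁=0, q₋₂=1):
  k=0: a=19, p=19, q=1
  k=1: a=3, p=58, q=3
  k=2: a=1, p=77, q=4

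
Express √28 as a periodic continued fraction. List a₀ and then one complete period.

[5; 3, 2, 3, 10]

a₀ = ⌊√28⌋ = 5.
With m₀=0, d₀=1 and mₖ₊₁ = dₖaₖ − mₖ, dₖ₊₁ = (n − mₖ₊₁²)/dₖ, aₖ₊₁ = ⌊(a₀+mₖ₊₁)/dₖ₊₁⌋:
  k=1: m=5, d=3, a=3
  k=2: m=4, d=4, a=2
  k=3: m=4, d=3, a=3
  k=4: m=5, d=1, a=10
d=1 and a=2a₀=10 at k=4, so the next step gives (m, d) = (5, 3) again — its k=1 value — and the period has length 4.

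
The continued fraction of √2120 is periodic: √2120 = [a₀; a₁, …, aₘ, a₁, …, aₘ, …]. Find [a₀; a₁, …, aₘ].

[46; 23, 92]

a₀ = ⌊√2120⌋ = 46.
With m₀=0, d₀=1 and mₖ₊₁ = dₖaₖ − mₖ, dₖ₊₁ = (n − mₖ₊₁²)/dₖ, aₖ₊₁ = ⌊(a₀+mₖ₊₁)/dₖ₊₁⌋:
  k=1: m=46, d=4, a=23
  k=2: m=46, d=1, a=92
d=1 and a=2a₀=92 at k=2, so the next step gives (m, d) = (46, 4) again — its k=1 value — and the period has length 2.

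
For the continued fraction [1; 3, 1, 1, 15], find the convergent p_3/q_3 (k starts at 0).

Using pₖ = aₖpₖ₋₁ + pₖ₋₂, qₖ = aₖqₖ₋₁ + qₖ₋₂ (with p₋₁=1, p₋₂=0, q₋₁=0, q₋₂=1):
  k=0: a=1, p=1, q=1
  k=1: a=3, p=4, q=3
  k=2: a=1, p=5, q=4
  k=3: a=1, p=9, q=7

9/7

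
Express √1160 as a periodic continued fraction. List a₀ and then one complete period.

[34; 17, 68]

a₀ = ⌊√1160⌋ = 34.
With m₀=0, d₀=1 and mₖ₊₁ = dₖaₖ − mₖ, dₖ₊₁ = (n − mₖ₊₁²)/dₖ, aₖ₊₁ = ⌊(a₀+mₖ₊₁)/dₖ₊₁⌋:
  k=1: m=34, d=4, a=17
  k=2: m=34, d=1, a=68
d=1 and a=2a₀=68 at k=2, so the next step gives (m, d) = (34, 4) again — its k=1 value — and the period has length 2.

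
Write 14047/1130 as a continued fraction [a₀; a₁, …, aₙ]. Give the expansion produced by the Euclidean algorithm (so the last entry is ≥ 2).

14047 = 12·1130 + 487
1130 = 2·487 + 156
487 = 3·156 + 19
156 = 8·19 + 4
19 = 4·4 + 3
4 = 1·3 + 1
3 = 3·1 + 0  (stop)
So 14047/1130 = [12; 2, 3, 8, 4, 1, 3].

[12; 2, 3, 8, 4, 1, 3]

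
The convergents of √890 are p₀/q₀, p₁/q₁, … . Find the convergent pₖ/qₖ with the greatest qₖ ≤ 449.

√890 = [29; 1, 4, 1, 58, …] (period length 4).
Convergents:
  p_0/q_0 = 29/1
  p_1/q_1 = 30/1
  p_2/q_2 = 149/5
  p_3/q_3 = 179/6
  p_4/q_4 = 10531/353
  p_5/q_5 = 10710/359
  p_6/q_6 = 53371/1789
q_5 = 359 ≤ 449 < 1789 = q_6, so the answer is 10710/359.

10710/359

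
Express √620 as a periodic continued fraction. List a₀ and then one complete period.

[24; 1, 8, 1, 48]

a₀ = ⌊√620⌋ = 24.
With m₀=0, d₀=1 and mₖ₊₁ = dₖaₖ − mₖ, dₖ₊₁ = (n − mₖ₊₁²)/dₖ, aₖ₊₁ = ⌊(a₀+mₖ₊₁)/dₖ₊₁⌋:
  k=1: m=24, d=44, a=1
  k=2: m=20, d=5, a=8
  k=3: m=20, d=44, a=1
  k=4: m=24, d=1, a=48
d=1 and a=2a₀=48 at k=4, so the next step gives (m, d) = (24, 44) again — its k=1 value — and the period has length 4.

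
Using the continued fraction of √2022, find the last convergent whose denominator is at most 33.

1349/30

√2022 = [44; 1, 28, 1, 88, …] (period length 4).
Convergents:
  p_0/q_0 = 44/1
  p_1/q_1 = 45/1
  p_2/q_2 = 1304/29
  p_3/q_3 = 1349/30
  p_4/q_4 = 120016/2669
q_3 = 30 ≤ 33 < 2669 = q_4, so the answer is 1349/30.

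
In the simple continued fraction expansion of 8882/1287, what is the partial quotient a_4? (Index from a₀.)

8882 = 6·1287 + 1160   →  a_0 = 6
1287 = 1·1160 + 127   →  a_1 = 1
1160 = 9·127 + 17   →  a_2 = 9
127 = 7·17 + 8   →  a_3 = 7
17 = 2·8 + 1   →  a_4 = 2

2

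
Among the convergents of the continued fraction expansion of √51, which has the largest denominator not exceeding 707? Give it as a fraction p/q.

√51 = [7; 7, 14, …] (period length 2).
Convergents:
  p_0/q_0 = 7/1
  p_1/q_1 = 50/7
  p_2/q_2 = 707/99
  p_3/q_3 = 4999/700
  p_4/q_4 = 70693/9899
q_3 = 700 ≤ 707 < 9899 = q_4, so the answer is 4999/700.

4999/700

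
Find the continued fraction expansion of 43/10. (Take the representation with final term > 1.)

[4; 3, 3]

43 = 4·10 + 3
10 = 3·3 + 1
3 = 3·1 + 0  (stop)
So 43/10 = [4; 3, 3].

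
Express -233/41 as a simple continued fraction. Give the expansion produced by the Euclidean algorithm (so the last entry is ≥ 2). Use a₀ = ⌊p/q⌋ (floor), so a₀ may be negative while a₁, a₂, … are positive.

-233 = -6*41 + 13
41 = 3*13 + 2
13 = 6*2 + 1
2 = 2*1 + 0  (stop)
So -233/41 = [-6; 3, 6, 2].

[-6; 3, 6, 2]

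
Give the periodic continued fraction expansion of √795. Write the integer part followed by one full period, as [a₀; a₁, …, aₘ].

[28; 5, 9, 5, 56]

a₀ = ⌊√795⌋ = 28.
With m₀=0, d₀=1 and mₖ₊₁ = dₖaₖ − mₖ, dₖ₊₁ = (n − mₖ₊₁²)/dₖ, aₖ₊₁ = ⌊(a₀+mₖ₊₁)/dₖ₊₁⌋:
  k=1: m=28, d=11, a=5
  k=2: m=27, d=6, a=9
  k=3: m=27, d=11, a=5
  k=4: m=28, d=1, a=56
d=1 and a=2a₀=56 at k=4, so the next step gives (m, d) = (28, 11) again — its k=1 value — and the period has length 4.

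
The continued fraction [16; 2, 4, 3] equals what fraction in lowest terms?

477/29

Using pₖ = aₖpₖ₋₁ + pₖ₋₂ and qₖ = aₖqₖ₋₁ + qₖ₋₂:
  k=0: a=16, p=16, q=1
  k=1: a=2, p=33, q=2
  k=2: a=4, p=148, q=9
  k=3: a=3, p=477, q=29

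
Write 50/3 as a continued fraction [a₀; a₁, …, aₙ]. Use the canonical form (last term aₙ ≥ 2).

[16; 1, 2]

50 = 16×3 + 2
3 = 1×2 + 1
2 = 2×1 + 0  (stop)
So 50/3 = [16; 1, 2].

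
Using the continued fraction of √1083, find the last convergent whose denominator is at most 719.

23497/714

√1083 = [32; 1, 9, 1, 64, …] (period length 4).
Convergents:
  p_0/q_0 = 32/1
  p_1/q_1 = 33/1
  p_2/q_2 = 329/10
  p_3/q_3 = 362/11
  p_4/q_4 = 23497/714
  p_5/q_5 = 23859/725
q_4 = 714 ≤ 719 < 725 = q_5, so the answer is 23497/714.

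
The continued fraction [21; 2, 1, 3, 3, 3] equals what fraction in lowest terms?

2542/119

Fold from the inside: start with 3/1.
  3 + 1/3 = 10/3
  3 + 3/10 = 33/10
  1 + 10/33 = 43/33
  2 + 33/43 = 119/43
  21 + 43/119 = 2542/119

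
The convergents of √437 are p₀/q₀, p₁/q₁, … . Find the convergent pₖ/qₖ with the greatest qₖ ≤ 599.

√437 = [20; 1, 9, 2, 9, 1, 40, …] (period length 6).
Convergents:
  p_0/q_0 = 20/1
  p_1/q_1 = 21/1
  p_2/q_2 = 209/10
  p_3/q_3 = 439/21
  p_4/q_4 = 4160/199
  p_5/q_5 = 4599/220
  p_6/q_6 = 188120/8999
q_5 = 220 ≤ 599 < 8999 = q_6, so the answer is 4599/220.

4599/220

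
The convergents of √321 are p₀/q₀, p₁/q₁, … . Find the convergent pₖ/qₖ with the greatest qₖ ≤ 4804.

√321 = [17; 1, 10, 1, 34, …] (period length 4).
Convergents:
  p_0/q_0 = 17/1
  p_1/q_1 = 18/1
  p_2/q_2 = 197/11
  p_3/q_3 = 215/12
  p_4/q_4 = 7507/419
  p_5/q_5 = 7722/431
  p_6/q_6 = 84727/4729
  p_7/q_7 = 92449/5160
q_6 = 4729 ≤ 4804 < 5160 = q_7, so the answer is 84727/4729.

84727/4729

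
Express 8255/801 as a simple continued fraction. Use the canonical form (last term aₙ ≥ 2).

[10; 3, 3, 1, 2, 2, 9]

8255 = 10*801 + 245
801 = 3*245 + 66
245 = 3*66 + 47
66 = 1*47 + 19
47 = 2*19 + 9
19 = 2*9 + 1
9 = 9*1 + 0  (stop)
So 8255/801 = [10; 3, 3, 1, 2, 2, 9].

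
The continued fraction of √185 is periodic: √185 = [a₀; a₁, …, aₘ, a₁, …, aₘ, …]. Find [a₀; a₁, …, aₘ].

a₀ = ⌊√185⌋ = 13.
With m₀=0, d₀=1 and mₖ₊₁ = dₖaₖ − mₖ, dₖ₊₁ = (n − mₖ₊₁²)/dₖ, aₖ₊₁ = ⌊(a₀+mₖ₊₁)/dₖ₊₁⌋:
  k=1: m=13, d=16, a=1
  k=2: m=3, d=11, a=1
  k=3: m=8, d=11, a=1
  k=4: m=3, d=16, a=1
  k=5: m=13, d=1, a=26
d=1 and a=2a₀=26 at k=5, so the next step gives (m, d) = (13, 16) again — its k=1 value — and the period has length 5.

[13; 1, 1, 1, 1, 26]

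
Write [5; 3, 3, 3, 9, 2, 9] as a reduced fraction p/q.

Fold from the inside: start with 9/1.
  2 + 1/9 = 19/9
  9 + 9/19 = 180/19
  3 + 19/180 = 559/180
  3 + 180/559 = 1857/559
  3 + 559/1857 = 6130/1857
  5 + 1857/6130 = 32507/6130

32507/6130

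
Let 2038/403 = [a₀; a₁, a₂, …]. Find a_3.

1

2038 = 5·403 + 23   →  a_0 = 5
403 = 17·23 + 12   →  a_1 = 17
23 = 1·12 + 11   →  a_2 = 1
12 = 1·11 + 1   →  a_3 = 1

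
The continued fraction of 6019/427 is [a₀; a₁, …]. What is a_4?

6019 = 14·427 + 41   →  a_0 = 14
427 = 10·41 + 17   →  a_1 = 10
41 = 2·17 + 7   →  a_2 = 2
17 = 2·7 + 3   →  a_3 = 2
7 = 2·3 + 1   →  a_4 = 2

2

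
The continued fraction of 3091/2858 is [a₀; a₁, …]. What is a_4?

3

3091 = 1·2858 + 233   →  a_0 = 1
2858 = 12·233 + 62   →  a_1 = 12
233 = 3·62 + 47   →  a_2 = 3
62 = 1·47 + 15   →  a_3 = 1
47 = 3·15 + 2   →  a_4 = 3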